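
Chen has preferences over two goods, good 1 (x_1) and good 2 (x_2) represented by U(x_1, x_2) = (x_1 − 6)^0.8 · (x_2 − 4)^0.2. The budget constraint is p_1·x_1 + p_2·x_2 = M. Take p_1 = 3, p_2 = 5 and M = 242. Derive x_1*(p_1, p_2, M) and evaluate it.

x_1* = 60.4

Let x_1' = x_1−6, x_2' = x_2−4. MRS = 4·x_2'/x_1' = p_1/p_2.
Substituting into the budget: x_1* = 6 + 0.8·(M − 6·p_1 − 4·p_2)/p_1, and x_2* = 4 + 0.2·(…)/p_2.
Discretionary income = 242 − 6·3 − 4·5 = 204; x_1* = 6 + 0.8·204/3 = 60.4.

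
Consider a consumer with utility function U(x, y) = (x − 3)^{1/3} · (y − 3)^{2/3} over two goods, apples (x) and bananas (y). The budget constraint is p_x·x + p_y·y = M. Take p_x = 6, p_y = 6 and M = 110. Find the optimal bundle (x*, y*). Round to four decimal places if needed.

MRS = (1/2)·(y−3)/(x−3). Tangency with p_x/p_y gives y−3 = 2·(p_x/p_y)·(x−3).
After buying the subsistence bundle (3, 3), a share 1/3 of the remaining income goes to x: x* = 3 + 1/3·(M − 3p_x − 3p_y)/p_x.
Discretionary income = 110 − 3·6 − 3·6 = 74; x* = 3 + 1/3·74/6 = 7.1111; y* = 3 + 2/3·74/6 = 11.2222.

x* = 7.1111, y* = 11.2222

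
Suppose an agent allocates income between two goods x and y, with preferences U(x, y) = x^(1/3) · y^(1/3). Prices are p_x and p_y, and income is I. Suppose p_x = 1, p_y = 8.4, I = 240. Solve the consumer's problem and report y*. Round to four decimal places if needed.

y* = 14.2857

The MRS is y/x. Set MRS = p_x/p_y.
So 1/3·p_y·y = 1/3·p_x·x; combined with the budget, a share 0.5 of income goes to x.
Demand: x*(p_x,p_y,I) = 0.5·I/p_x and y* = 0.5·I/p_y.
At p_x=1, p_y=8.4, I=240: y* = 0.5·240/8.4 = 14.2857.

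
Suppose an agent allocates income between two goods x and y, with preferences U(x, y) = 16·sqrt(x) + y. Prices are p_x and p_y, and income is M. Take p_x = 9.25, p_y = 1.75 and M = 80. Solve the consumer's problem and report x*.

Set MRS = p_x/p_y: 8·x^(−1/2) = p_x/p_y.
Solve: √x = 8·p_y/p_x, so x*(p_x,p_y) = (8·p_y/p_x)², and y* = (M − p_x·x*)/p_y.
Plugging in: x* = (8·1.75/9.25)² = 2.2907.

x* = 2.2907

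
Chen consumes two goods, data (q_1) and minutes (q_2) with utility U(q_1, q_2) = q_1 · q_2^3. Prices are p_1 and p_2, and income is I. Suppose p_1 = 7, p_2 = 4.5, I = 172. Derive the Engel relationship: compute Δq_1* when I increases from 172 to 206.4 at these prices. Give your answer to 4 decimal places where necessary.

Demand: q_1*(p_1,p_2,I) = 0.25·I/p_1 and q_2* = 0.75·I/p_2.
At p_1=7, p_2=4.5, I=172: q_1* = 0.25·172/7 = 6.1429.
At I' = 206.4: q_1* = 7.3714. Change: 7.3714 − 6.1429 = 1.2286.

Δq_1* = 1.2286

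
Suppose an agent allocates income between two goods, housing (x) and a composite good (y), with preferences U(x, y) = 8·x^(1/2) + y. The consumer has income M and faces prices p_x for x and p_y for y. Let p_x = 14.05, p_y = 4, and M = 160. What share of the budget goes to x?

Utility is quasi-linear in y; the FOC for x is 4/√x = p_x/p_y.
Solve: √x = 4·p_y/p_x, so x*(p_x,p_y) = (4·p_y/p_x)², and y* = (M − p_x·x*)/p_y.
Plugging in: x* = (4·4/14.05)² = 1.2968, y* = 35.4448.
Expenditure on x: 14.05·1.2968 = 18.2206; share = 0.1139.

share on x = 0.1139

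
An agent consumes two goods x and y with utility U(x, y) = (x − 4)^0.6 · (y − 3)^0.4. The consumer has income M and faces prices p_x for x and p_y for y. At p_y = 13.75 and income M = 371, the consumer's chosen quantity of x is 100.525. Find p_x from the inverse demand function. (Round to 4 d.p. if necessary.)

This is Cobb-Douglas in (x−4, y−3): tangency gives 0.6·p_y·(y−3) = 0.4·p_x·(x−4).
After buying the subsistence bundle (4, 3), a share 0.6 of the remaining income goes to x: x* = 4 + 0.6·(M − 4p_x − 3p_y)/p_x.
Set x* = 100.525 in the demand function and solve for p_x: p_x = 2.

p_x = 2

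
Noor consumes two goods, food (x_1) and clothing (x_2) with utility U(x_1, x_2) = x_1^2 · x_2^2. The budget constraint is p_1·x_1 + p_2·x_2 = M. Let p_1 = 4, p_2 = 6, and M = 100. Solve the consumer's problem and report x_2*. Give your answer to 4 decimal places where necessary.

x_2* = 8.3333

MU_x_1/MU_x_2 = (2·x_2)/(2·x_1); tangency sets this equal to p_1/p_2.
Rearranging, p_2·x_2 = p_1·x_1. Substituting into the budget gives p_1·x_1·(1 + 1) = M.
Demand: x_1*(p_1,p_2,M) = 0.5·M/p_1 and x_2* = 0.5·M/p_2.
At p_1=4, p_2=6, M=100: x_2* = 0.5·100/6 = 8.3333.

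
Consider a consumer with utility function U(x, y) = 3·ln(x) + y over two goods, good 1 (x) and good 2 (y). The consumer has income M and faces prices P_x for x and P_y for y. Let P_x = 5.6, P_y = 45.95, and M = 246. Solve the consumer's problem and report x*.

x* = 24.6161

MU_x = 3/x, MU_y = 1. Tangency: 3/x = P_x/P_y.
So x*(P_x,P_y) = 3·P_y/P_x, independent of income; and y* = (M − 3·P_y)/P_y.
At the given prices: x* = 3·45.95/5.6 = 24.6161.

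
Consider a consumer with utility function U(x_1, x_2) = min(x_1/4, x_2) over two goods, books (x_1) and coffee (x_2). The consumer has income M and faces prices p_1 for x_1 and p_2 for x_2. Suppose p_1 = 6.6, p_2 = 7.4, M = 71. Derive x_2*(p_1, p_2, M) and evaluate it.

x_2* = 2.1006

Demand: x_1*(p_1,p_2,M) = 4·M/(4·p_1 + p_2), x_2* = M/(4·p_1 + p_2).
Here 4·6.6 + 7.4 = 33.8, giving x_2* = 2.1006.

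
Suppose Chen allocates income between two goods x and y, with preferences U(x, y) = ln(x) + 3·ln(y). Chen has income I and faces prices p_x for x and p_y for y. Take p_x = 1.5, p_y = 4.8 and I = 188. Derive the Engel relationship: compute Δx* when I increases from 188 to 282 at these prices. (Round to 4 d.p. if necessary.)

The MRS is (1/3)·y/x. Set MRS = p_x/p_y.
So p_y·y = 3·p_x·x; combined with the budget, a share 0.25 of income goes to x.
Demand: x*(p_x,p_y,I) = 0.25·I/p_x and y* = 0.75·I/p_y.
At p_x=1.5, p_y=4.8, I=188: x* = 0.25·188/1.5 = 31.3333.
At I' = 282: x* = 47. Change: 47 − 31.3333 = 15.6667.

Δx* = 15.6667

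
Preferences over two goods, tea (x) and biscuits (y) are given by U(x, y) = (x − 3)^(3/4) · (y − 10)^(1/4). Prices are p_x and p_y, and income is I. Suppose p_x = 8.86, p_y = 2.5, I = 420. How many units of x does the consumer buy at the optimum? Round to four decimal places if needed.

Discretionary income = 420 − 3·8.86 − 10·2.5 = 368.42; x* = 3 + 0.75·368.42/8.86 = 34.1868.

x* = 34.1868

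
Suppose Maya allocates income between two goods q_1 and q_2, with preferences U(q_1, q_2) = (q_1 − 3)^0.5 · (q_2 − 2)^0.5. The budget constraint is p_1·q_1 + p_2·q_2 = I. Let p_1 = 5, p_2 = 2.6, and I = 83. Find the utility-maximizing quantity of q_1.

q_1* = 9.28

This is Cobb-Douglas in (q_1−3, q_2−2): tangency gives 0.5·p_2·(q_2−2) = 0.5·p_1·(q_1−3).
Substituting into the budget: q_1* = 3 + 0.5·(I − 3·p_1 − 2·p_2)/p_1, and q_2* = 2 + 0.5·(…)/p_2.
Discretionary income = 83 − 3·5 − 2·2.6 = 62.8; q_1* = 3 + 0.5·62.8/5 = 9.28.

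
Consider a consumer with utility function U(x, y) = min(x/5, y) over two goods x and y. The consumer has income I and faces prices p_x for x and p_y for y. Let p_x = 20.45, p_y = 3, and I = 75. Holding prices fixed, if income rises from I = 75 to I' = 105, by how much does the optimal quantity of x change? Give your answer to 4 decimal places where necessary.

With perfect complements, no substitution: consume in ratio x:y = 5:1.
Budget: p_x·x + p_y·(1/5)·x = I, so (5·p_x + p_y)·x = 5·I.
Demand: x*(p_x,p_y,I) = 5·I/(5·p_x + p_y), y* = I/(5·p_x + p_y).
Here 5·20.45 + 3 = 105.25, giving x* = 3.5629.
At I' = 105: x* = 4.9881. Change: 4.9881 − 3.5629 = 1.4252.

Δx* = 1.4252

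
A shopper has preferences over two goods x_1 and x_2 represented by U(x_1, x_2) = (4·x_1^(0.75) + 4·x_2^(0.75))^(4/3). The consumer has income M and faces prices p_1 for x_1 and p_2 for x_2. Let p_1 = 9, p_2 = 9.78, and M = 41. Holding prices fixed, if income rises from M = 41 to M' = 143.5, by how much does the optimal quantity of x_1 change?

Δx_1* = 6.4007

MU_x_1 ∝ 4·x_1^(-0.25), MU_x_2 ∝ 4·x_2^(-0.25), so MRS = (x_2/x_1)^(0.25) = p_1/p_2.
Hence x_2/x_1 = (p_1/p_2)^(1/(0.25)), i.e. raised to the 4 power.
With the ratio pinned down, the budget gives x_1* = M/(p_1 + p_2·(x_2/x_1)) and x_2* = (x_2/x_1)·x_1*.
Numerically x_2/x_1 = 0.717158, so x_1* = 41/(9 + 9.78·0.717158) = 2.5603.
At M' = 143.5: x_1* = 8.961. Change: 8.961 − 2.5603 = 6.4007.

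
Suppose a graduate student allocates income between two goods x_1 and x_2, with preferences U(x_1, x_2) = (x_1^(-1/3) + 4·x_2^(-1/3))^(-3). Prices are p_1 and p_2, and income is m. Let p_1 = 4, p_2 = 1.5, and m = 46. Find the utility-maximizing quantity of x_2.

MRS = MU_x_1/MU_x_2 = (1/4)·(x_2/x_1)^(4/3). Set equal to p_1/p_2.
Solve for the ratio: x_2/x_1 = [4·p_1/p_2]^(0.75).
Substitute x_2 = (x_2/x_1)·x_1 into the budget: x_1* = m/(p_1 + p_2·(x_2/x_1)).
Numerically x_2/x_1 = 5.902304, so x_1* = 46/(4 + 1.5·5.902304) = 3.5788 and x_2* = 5.902304·3.5788 = 21.1232.

x_2* = 21.1232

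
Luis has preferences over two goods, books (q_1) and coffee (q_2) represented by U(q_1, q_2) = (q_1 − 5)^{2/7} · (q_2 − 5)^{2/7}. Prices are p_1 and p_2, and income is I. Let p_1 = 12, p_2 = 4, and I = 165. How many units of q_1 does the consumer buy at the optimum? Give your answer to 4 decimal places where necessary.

Let q_1' = q_1−5, q_2' = q_2−5. MRS = q_2'/q_1' = p_1/p_2.
After buying the subsistence bundle (5, 5), a share 0.5 of the remaining income goes to q_1: q_1* = 5 + 0.5·(I − 5p_1 − 5p_2)/p_1.
Discretionary income = 165 − 5·12 − 5·4 = 85; q_1* = 5 + 0.5·85/12 = 8.5417.

q_1* = 8.5417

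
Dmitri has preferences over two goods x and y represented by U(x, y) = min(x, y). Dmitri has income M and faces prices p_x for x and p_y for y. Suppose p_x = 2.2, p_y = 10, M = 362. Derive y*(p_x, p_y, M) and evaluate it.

Leontief preferences: the optimum is at the kink where x/1 = y/1, i.e. y = x.
Budget: p_x·x + p_y·x = M, so (p_x + p_y)·x = M.
Demand: x*(p_x,p_y,M) = M/(p_x + p_y), y* = M/(p_x + p_y).
Here 2.2 + 10 = 12.2, giving y* = 29.6721.

y* = 29.6721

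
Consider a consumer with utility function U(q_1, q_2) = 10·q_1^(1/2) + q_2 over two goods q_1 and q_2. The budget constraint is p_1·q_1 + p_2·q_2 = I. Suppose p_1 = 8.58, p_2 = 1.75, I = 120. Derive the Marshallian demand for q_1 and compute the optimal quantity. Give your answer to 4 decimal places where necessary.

Utility is quasi-linear in q_2; the FOC for q_1 is 5/√q_1 = p_1/p_2.
Solve: √q_1 = 5·p_2/p_1, so q_1*(p_1,p_2) = (5·p_2/p_1)², and q_2* = (I − p_1·q_1*)/p_2.
Plugging in: q_1* = (5·1.75/8.58)² = 1.04.

q_1* = 1.04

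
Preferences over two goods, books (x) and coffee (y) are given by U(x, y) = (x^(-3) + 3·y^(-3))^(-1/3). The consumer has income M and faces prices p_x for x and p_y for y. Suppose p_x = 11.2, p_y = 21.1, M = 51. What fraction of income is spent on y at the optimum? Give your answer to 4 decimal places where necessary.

From the CES first-order condition, (1/3)·(y/x)^(4) = p_x/p_y.
Solve for the ratio: y/x = [3·p_x/p_y]^(0.25).
With the ratio pinned down, the budget gives x* = M/(p_x + p_y·(y/x)) and y* = (y/x)·x*.
Numerically y/x = 1.123348, so x* = 51/(11.2 + 21.1·1.123348) = 1.4612 and y* = 1.123348·1.4612 = 1.6414.
Expenditure on y: 21.1·1.6414 = 34.6345; share = 0.6791.

share on y = 0.6791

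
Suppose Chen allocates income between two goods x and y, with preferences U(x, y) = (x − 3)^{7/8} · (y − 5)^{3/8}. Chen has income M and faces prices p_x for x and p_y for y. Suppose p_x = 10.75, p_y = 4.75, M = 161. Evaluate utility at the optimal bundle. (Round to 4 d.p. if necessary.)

Let x' = x−3, y' = y−5. MRS = (7/3)·y'/x' = p_x/p_y.
After buying the subsistence bundle (3, 5), a share 0.7 of the remaining income goes to x: x* = 3 + 0.7·(M − 3p_x − 5p_y)/p_x.
Discretionary income = 161 − 3·10.75 − 5·4.75 = 105; x* = 3 + 0.7·105/10.75 = 9.8372; y* = 5 + 0.3·105/4.75 = 11.6316.
Utility at the optimum: U(9.8372, 11.6316) = 10.9301.

V = 10.9301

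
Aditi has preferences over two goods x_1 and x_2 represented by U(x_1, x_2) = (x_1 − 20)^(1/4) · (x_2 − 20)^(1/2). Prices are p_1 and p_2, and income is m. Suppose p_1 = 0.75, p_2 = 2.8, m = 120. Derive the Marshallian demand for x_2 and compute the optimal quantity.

MRS = (1/2)·(x_2−20)/(x_1−20). Tangency with p_1/p_2 gives x_2−20 = 2·(p_1/p_2)·(x_1−20).
After buying the subsistence bundle (20, 20), a share 1/3 of the remaining income goes to x_1: x_1* = 20 + 1/3·(m − 20p_1 − 20p_2)/p_1.
Discretionary income = 120 − 20·0.75 − 20·2.8 = 49; x_2* = 20 + 2/3·49/2.8 = 31.6667.

x_2* = 31.6667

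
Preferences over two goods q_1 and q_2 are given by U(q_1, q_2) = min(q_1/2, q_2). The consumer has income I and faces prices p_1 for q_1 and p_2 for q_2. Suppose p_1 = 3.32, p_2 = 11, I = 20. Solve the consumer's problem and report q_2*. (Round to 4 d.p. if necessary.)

Leontief preferences: the optimum is at the kink where q_1/2 = q_2/1, i.e. q_2 = (1/2)·q_1.
Budget: p_1·q_1 + p_2·(1/2)·q_1 = I, so (2·p_1 + p_2)·q_1 = 2·I.
Demand: q_1*(p_1,p_2,I) = 2·I/(2·p_1 + p_2), q_2* = I/(2·p_1 + p_2).
Here 2·3.32 + 11 = 17.64, giving q_2* = 1.1338.

q_2* = 1.1338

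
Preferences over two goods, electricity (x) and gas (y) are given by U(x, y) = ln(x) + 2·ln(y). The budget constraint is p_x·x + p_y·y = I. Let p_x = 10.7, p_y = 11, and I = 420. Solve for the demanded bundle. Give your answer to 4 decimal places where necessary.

x* = 13.0841, y* = 25.4545

Tangency: MRS = (1/2)·y/x = p_x/p_y.
Rearranging, p_y·y = 2·p_x·x. Substituting into the budget gives p_x·x·(1 + 2) = I.
Demand: x*(p_x,p_y,I) = 1/3·I/p_x and y* = 2/3·I/p_y.
At p_x=10.7, p_y=11, I=420: x* = 1/3·420/10.7 = 13.0841, y* = 25.4545.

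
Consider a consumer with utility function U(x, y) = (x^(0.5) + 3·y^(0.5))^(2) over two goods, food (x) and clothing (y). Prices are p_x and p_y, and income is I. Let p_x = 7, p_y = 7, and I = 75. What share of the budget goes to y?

share on y = 0.9

MRS = MU_x/MU_y = (1/3)·(y/x)^(0.5). Set equal to p_x/p_y.
Hence y/x = (3·p_x/p_y)^(1/(0.5)), i.e. raised to the 2 power.
Substitute y = (y/x)·x into the budget: x* = I/(p_x + p_y·(y/x)).
Numerically y/x = 9, so x* = 75/(7 + 7·9) = 1.0714 and y* = 9·1.0714 = 9.6429.
Expenditure on y: 7·9.6429 = 67.5; share = 0.9.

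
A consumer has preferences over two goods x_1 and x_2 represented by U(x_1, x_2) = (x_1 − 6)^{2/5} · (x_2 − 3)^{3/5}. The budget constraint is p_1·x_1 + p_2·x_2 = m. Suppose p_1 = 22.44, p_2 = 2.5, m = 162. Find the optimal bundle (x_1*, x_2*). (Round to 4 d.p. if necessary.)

Discretionary income = 162 − 6·22.44 − 3·2.5 = 19.86; x_1* = 6 + 0.4·19.86/22.44 = 6.354; x_2* = 3 + 0.6·19.86/2.5 = 7.7664.

x_1* = 6.354, x_2* = 7.7664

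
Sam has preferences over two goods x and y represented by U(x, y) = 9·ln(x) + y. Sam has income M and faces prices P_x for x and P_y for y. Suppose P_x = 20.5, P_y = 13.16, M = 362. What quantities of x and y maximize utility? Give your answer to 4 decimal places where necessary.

x* = 5.7776, y* = 18.5076

MU_x = 9/x, MU_y = 1. Tangency: 9/x = P_x/P_y.
So x*(P_x,P_y) = 9·P_y/P_x, independent of income; and y* = (M − 9·P_y)/P_y.
At the given prices: x* = 9·13.16/20.5 = 5.7776, and y* = 18.5076.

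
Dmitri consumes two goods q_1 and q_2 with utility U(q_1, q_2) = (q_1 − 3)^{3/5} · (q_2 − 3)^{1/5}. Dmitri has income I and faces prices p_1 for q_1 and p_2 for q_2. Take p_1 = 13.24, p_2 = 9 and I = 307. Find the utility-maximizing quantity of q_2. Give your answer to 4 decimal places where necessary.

Let q_1' = q_1−3, q_2' = q_2−3. MRS = 3·q_2'/q_1' = p_1/p_2.
Substituting into the budget: q_1* = 3 + 0.75·(I − 3·p_1 − 3·p_2)/p_1, and q_2* = 3 + 0.25·(…)/p_2.
Discretionary income = 307 − 3·13.24 − 3·9 = 240.28; q_2* = 3 + 0.25·240.28/9 = 9.6744.

q_2* = 9.6744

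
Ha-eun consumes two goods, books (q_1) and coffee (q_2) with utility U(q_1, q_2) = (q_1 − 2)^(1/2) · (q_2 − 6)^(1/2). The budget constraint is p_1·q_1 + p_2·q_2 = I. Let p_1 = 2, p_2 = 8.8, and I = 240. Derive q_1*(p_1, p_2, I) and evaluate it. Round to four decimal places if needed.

MRS = (q_2−6)/(q_1−2). Tangency with p_1/p_2 gives q_2−6 = (p_1/p_2)·(q_1−2).
After buying the subsistence bundle (2, 6), a share 0.5 of the remaining income goes to q_1: q_1* = 2 + 0.5·(I − 2p_1 − 6p_2)/p_1.
Discretionary income = 240 − 2·2 − 6·8.8 = 183.2; q_1* = 2 + 0.5·183.2/2 = 47.8.

q_1* = 47.8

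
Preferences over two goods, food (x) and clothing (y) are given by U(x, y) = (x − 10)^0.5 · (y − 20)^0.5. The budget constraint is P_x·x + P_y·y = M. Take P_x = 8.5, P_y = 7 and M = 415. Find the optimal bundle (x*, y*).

x* = 21.1765, y* = 33.5714

This is Cobb-Douglas in (x−10, y−20): tangency gives 0.5·P_y·(y−20) = 0.5·P_x·(x−10).
After buying the subsistence bundle (10, 20), a share 0.5 of the remaining income goes to x: x* = 10 + 0.5·(M − 10P_x − 20P_y)/P_x.
Discretionary income = 415 − 10·8.5 − 20·7 = 190; x* = 10 + 0.5·190/8.5 = 21.1765; y* = 20 + 0.5·190/7 = 33.5714.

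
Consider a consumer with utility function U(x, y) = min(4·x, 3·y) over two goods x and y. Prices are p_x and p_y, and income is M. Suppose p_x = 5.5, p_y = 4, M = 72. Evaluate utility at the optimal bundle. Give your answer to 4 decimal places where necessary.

Leontief preferences: the optimum is at the kink where x/3 = y/4, i.e. y = (4/3)·x.
Budget: p_x·x + p_y·(4/3)·x = M, so (3·p_x + 4·p_y)·x = 3·M.
Demand: x*(p_x,p_y,M) = 3·M/(3·p_x + 4·p_y), y* = 4·M/(3·p_x + 4·p_y).
Here 3·5.5 + 4·4 = 32.5, giving x* = 6.6462 and y* = 8.8615.
Utility at the optimum: U(6.6462, 8.8615) = 26.5846.

V = 26.5846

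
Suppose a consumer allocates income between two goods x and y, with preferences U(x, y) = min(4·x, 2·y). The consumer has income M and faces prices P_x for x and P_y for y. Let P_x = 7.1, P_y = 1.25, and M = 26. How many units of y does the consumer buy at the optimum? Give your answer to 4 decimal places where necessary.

Leontief preferences: the optimum is at the kink where x/2 = y/4, i.e. y = 2·x.
Budget: P_x·x + P_y·2·x = M, so (2·P_x + 4·P_y)·x = 2·M.
Demand: x*(P_x,P_y,M) = 2·M/(2·P_x + 4·P_y), y* = 4·M/(2·P_x + 4·P_y).
Here 2·7.1 + 4·1.25 = 19.2, giving y* = 5.4167.

y* = 5.4167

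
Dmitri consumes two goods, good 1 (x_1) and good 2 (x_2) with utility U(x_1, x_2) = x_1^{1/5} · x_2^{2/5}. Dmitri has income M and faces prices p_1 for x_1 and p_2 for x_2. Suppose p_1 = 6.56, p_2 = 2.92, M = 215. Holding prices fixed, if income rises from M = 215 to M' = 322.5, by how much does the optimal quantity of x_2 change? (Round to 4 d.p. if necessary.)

Δx_2* = 24.5434

The MRS is (1/2)·x_2/x_1. Set MRS = p_1/p_2.
Rearranging, p_2·x_2 = 2·p_1·x_1. Substituting into the budget gives p_1·x_1·(1 + 2) = M.
Demand: x_1*(p_1,p_2,M) = 1/3·M/p_1 and x_2* = 2/3·M/p_2.
At p_1=6.56, p_2=2.92, M=215: x_2* = 2/3·215/2.92 = 49.0868.
At M' = 322.5: x_2* = 73.6301. Change: 73.6301 − 49.0868 = 24.5434.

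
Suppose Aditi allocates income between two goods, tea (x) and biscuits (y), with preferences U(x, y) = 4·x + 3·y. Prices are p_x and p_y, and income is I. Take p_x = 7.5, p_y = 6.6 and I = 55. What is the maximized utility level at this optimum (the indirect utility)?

Perfect substitutes: compare marginal utility per dollar. 4/p_x vs 3/p_y → 0.5333 vs 0.4545.
x gives more utility per dollar, so spend all income on x: x* = I/p_x, y* = 0.
Numerically: x* = 7.3333, y* = 0.
Utility at the optimum: U(7.3333, 0) = 29.3333.

V = 29.3333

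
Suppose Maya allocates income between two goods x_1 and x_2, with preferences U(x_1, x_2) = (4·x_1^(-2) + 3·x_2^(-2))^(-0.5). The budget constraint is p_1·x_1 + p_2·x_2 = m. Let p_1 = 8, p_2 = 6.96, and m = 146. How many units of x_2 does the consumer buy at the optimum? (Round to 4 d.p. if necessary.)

MU_x_1 ∝ 4·x_1^(-3), MU_x_2 ∝ 3·x_2^(-3), so MRS = (4/3)·(x_2/x_1)^(3) = p_1/p_2.
Hence x_2/x_1 = ((3/4)·p_1/p_2)^(1/(3)), i.e. raised to the 1/3 power.
With the ratio pinned down, the budget gives x_1* = m/(p_1 + p_2·(x_2/x_1)) and x_2* = (x_2/x_1)·x_1*.
Numerically x_2/x_1 = 0.951731, so x_1* = 146/(8 + 6.96·0.951731) = 9.9836 and x_2* = 0.951731·9.9836 = 9.5017.

x_2* = 9.5017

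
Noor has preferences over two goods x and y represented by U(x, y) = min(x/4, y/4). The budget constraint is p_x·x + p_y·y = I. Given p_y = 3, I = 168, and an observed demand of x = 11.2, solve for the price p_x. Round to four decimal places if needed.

Leontief preferences: the optimum is at the kink where x/4 = y/4, i.e. y = x.
Budget: p_x·x + p_y·x = I, so (4·p_x + 4·p_y)·x = 4·I.
Demand: x*(p_x,p_y,I) = 4·I/(4·p_x + 4·p_y), y* = 4·I/(4·p_x + 4·p_y).
Set x* = 11.2 in the demand function and solve for p_x: p_x = 12.

p_x = 12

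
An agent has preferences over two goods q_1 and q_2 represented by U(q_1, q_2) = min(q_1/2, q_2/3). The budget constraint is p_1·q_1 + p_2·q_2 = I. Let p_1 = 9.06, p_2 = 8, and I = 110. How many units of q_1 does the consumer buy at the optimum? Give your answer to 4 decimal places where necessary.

With perfect complements, no substitution: consume in ratio q_1:q_2 = 2:3.
Budget: p_1·q_1 + p_2·(3/2)·q_1 = I, so (2·p_1 + 3·p_2)·q_1 = 2·I.
Demand: q_1*(p_1,p_2,I) = 2·I/(2·p_1 + 3·p_2), q_2* = 3·I/(2·p_1 + 3·p_2).
Here 2·9.06 + 3·8 = 42.12, giving q_1* = 5.2232.

q_1* = 5.2232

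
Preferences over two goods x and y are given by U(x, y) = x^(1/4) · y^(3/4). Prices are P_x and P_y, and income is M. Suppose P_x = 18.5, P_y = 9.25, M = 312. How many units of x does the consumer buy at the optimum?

At P_x=18.5, P_y=9.25, M=312: x* = 0.25·312/18.5 = 4.2162.

x* = 4.2162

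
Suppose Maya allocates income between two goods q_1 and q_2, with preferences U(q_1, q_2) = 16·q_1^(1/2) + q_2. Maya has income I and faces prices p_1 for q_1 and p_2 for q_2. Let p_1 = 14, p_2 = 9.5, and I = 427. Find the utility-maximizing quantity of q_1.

q_1* = 29.4694

Plugging in: q_1* = (8·9.5/14)² = 29.4694.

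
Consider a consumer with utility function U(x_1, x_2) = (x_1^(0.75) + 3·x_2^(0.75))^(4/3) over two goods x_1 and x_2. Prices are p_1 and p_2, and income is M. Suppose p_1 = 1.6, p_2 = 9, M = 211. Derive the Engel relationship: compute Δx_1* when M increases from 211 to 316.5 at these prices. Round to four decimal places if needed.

MRS = MU_x_1/MU_x_2 = (1/3)·(x_2/x_1)^(0.25). Set equal to p_1/p_2.
Solve for the ratio: x_2/x_1 = [3·p_1/p_2]^(4).
Substitute x_2 = (x_2/x_1)·x_1 into the budget: x_1* = M/(p_1 + p_2·(x_2/x_1)).
Numerically x_2/x_1 = 0.080909, so x_1* = 211/(1.6 + 9·0.080909) = 90.6288.
At M' = 316.5: x_1* = 135.9432. Change: 135.9432 − 90.6288 = 45.3144.

Δx_1* = 45.3144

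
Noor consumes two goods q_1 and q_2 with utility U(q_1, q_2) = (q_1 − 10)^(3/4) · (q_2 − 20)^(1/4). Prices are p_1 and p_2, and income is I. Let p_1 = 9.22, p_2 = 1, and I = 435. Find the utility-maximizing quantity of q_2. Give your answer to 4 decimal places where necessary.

Substituting into the budget: q_1* = 10 + 0.75·(I − 10·p_1 − 20·p_2)/p_1, and q_2* = 20 + 0.25·(…)/p_2.
Discretionary income = 435 − 10·9.22 − 20·1 = 322.8; q_2* = 20 + 0.25·322.8/1 = 100.7.

q_2* = 100.7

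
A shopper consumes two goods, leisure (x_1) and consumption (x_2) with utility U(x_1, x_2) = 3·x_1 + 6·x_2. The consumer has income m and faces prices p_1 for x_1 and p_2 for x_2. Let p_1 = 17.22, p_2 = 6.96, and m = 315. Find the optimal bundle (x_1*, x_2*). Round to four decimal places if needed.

Perfect substitutes: compare marginal utility per dollar. 3/p_1 vs 6/p_2 → 0.1742 vs 0.8621.
x_2 gives more utility per dollar, so spend all income on x_2: x_2* = m/p_2, x_1* = 0.
Numerically: x_1* = 0, x_2* = 45.2586.

x_1* = 0, x_2* = 45.2586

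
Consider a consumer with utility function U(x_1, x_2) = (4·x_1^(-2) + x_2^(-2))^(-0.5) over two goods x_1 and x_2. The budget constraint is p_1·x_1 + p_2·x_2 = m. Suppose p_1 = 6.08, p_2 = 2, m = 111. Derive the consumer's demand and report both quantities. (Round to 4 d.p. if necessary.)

Substitute x_2 = (x_2/x_1)·x_1 into the budget: x_1* = m/(p_1 + p_2·(x_2/x_1)).
Numerically x_2/x_1 = 0.912581, so x_1* = 111/(6.08 + 2·0.912581) = 14.0415 and x_2* = 0.912581·14.0415 = 12.814.

x_1* = 14.0415, x_2* = 12.814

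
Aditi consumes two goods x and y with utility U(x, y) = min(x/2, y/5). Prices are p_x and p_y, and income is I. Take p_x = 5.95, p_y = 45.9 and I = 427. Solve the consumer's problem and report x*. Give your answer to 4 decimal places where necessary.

With perfect complements, no substitution: consume in ratio x:y = 2:5.
Budget: p_x·x + p_y·(5/2)·x = I, so (2·p_x + 5·p_y)·x = 2·I.
Demand: x*(p_x,p_y,I) = 2·I/(2·p_x + 5·p_y), y* = 5·I/(2·p_x + 5·p_y).
Here 2·5.95 + 5·45.9 = 241.4, giving x* = 3.5377.

x* = 3.5377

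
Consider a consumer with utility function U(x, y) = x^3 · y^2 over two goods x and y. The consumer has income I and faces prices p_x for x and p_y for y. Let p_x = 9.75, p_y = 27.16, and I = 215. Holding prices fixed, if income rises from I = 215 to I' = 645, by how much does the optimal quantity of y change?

Δy* = 6.3328

The MRS is (3/2)·y/x. Set MRS = p_x/p_y.
Rearranging, p_y·y = (2/3)·p_x·x. Substituting into the budget gives p_x·x·(1 + (2/3)) = I.
Demand: x*(p_x,p_y,I) = 0.6·I/p_x and y* = 0.4·I/p_y.
At p_x=9.75, p_y=27.16, I=215: y* = 0.4·215/27.16 = 3.1664.
At I' = 645: y* = 9.4993. Change: 9.4993 − 3.1664 = 6.3328.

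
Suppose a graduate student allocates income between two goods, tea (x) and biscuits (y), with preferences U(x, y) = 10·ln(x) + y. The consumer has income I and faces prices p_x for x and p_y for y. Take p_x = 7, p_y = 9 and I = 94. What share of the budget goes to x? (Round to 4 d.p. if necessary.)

MU_x = 10/x, MU_y = 1. Tangency: 10/x = p_x/p_y.
So x*(p_x,p_y) = 10·p_y/p_x, independent of income; and y* = (I − 10·p_y)/p_y.
At the given prices: x* = 10·9/7 = 12.8571, and y* = 0.4444.
Expenditure on x: 7·12.8571 = 90; share = 0.9574.

share on x = 0.9574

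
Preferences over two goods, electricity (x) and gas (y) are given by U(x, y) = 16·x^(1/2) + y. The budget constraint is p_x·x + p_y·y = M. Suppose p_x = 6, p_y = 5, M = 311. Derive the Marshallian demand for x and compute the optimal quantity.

MU_x = 8/√x, MU_y = 1. Tangency: 8/√x = p_x/p_y.
Solve: √x = 8·p_y/p_x, so x*(p_x,p_y) = (8·p_y/p_x)², and y* = (M − p_x·x*)/p_y.
Plugging in: x* = (8·5/6)² = 44.4444.

x* = 44.4444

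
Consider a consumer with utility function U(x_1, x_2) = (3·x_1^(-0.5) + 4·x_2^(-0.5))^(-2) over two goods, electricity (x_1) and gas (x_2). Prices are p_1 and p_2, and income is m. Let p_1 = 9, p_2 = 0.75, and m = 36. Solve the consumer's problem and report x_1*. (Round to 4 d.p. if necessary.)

MU_x_1 ∝ 3·x_1^(-1.5), MU_x_2 ∝ 4·x_2^(-1.5), so MRS = (3/4)·(x_2/x_1)^(1.5) = p_1/p_2.
Hence x_2/x_1 = ((4/3)·p_1/p_2)^(1/(1.5)), i.e. raised to the 2/3 power.
Substitute x_2 = (x_2/x_1)·x_1 into the budget: x_1* = m/(p_1 + p_2·(x_2/x_1)).
Numerically x_2/x_1 = 6.349604, so x_1* = 36/(9 + 0.75·6.349604) = 2.6159.

x_1* = 2.6159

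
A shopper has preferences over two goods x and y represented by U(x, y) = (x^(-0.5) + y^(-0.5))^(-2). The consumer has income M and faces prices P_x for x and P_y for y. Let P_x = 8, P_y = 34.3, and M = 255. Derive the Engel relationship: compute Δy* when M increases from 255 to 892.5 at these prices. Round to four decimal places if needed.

Δy* = 11.5044

With the ratio pinned down, the budget gives x* = M/(P_x + P_y·(y/x)) and y* = (y/x)·x*.
Numerically y/x = 0.378905, so x* = 255/(8 + 34.3·0.378905) = 12.1449 and y* = 0.378905·12.1449 = 4.6018.
At M' = 892.5: y* = 16.1062. Change: 16.1062 − 4.6018 = 11.5044.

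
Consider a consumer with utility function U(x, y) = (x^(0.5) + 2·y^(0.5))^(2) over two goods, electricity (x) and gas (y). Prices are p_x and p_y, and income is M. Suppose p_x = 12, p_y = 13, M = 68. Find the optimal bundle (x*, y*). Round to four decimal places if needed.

MRS = MU_x/MU_y = (1/2)·(y/x)^(0.5). Set equal to p_x/p_y.
Solve for the ratio: y/x = [2·p_x/p_y]^(2).
With the ratio pinned down, the budget gives x* = M/(p_x + p_y·(y/x)) and y* = (y/x)·x*.
Numerically y/x = 3.408284, so x* = 68/(12 + 13·3.408284) = 1.2077 and y* = 3.408284·1.2077 = 4.116.

x* = 1.2077, y* = 4.116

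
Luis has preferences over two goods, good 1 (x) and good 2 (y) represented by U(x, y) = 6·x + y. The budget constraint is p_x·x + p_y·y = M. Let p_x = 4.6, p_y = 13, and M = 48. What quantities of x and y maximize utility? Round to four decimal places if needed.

x* = 10.4348, y* = 0

Numerically: x* = 10.4348, y* = 0.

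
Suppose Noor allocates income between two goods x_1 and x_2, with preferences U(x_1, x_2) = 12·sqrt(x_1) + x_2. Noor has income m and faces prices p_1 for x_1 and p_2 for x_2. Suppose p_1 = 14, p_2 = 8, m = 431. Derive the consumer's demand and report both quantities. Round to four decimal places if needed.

x_1* = 11.7551, x_2* = 33.3036

Set MRS = p_1/p_2: 6·x_1^(−1/2) = p_1/p_2.
Solve: √x_1 = 6·p_2/p_1, so x_1*(p_1,p_2) = (6·p_2/p_1)², and x_2* = (m − p_1·x_1*)/p_2.
Plugging in: x_1* = (6·8/14)² = 11.7551, x_2* = 33.3036.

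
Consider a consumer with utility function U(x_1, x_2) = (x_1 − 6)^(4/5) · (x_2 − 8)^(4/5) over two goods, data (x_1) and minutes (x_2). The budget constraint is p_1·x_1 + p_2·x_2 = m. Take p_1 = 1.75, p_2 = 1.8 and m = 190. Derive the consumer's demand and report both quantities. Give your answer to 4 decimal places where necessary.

x_1* = 53.1714, x_2* = 53.8611

After buying the subsistence bundle (6, 8), a share 0.5 of the remaining income goes to x_1: x_1* = 6 + 0.5·(m − 6p_1 − 8p_2)/p_1.
Discretionary income = 190 − 6·1.75 − 8·1.8 = 165.1; x_1* = 6 + 0.5·165.1/1.75 = 53.1714; x_2* = 8 + 0.5·165.1/1.8 = 53.8611.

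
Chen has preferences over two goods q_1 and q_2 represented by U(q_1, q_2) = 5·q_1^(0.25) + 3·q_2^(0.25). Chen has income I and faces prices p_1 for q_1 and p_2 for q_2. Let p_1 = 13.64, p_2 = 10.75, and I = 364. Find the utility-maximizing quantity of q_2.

MU_q_1 ∝ 5·q_1^(-0.75), MU_q_2 ∝ 3·q_2^(-0.75), so MRS = (5/3)·(q_2/q_1)^(0.75) = p_1/p_2.
Solve for the ratio: q_2/q_1 = [(3/5)·p_1/p_2]^(4/3).
Substitute q_2 = (q_2/q_1)·q_1 into the budget: q_1* = I/(p_1 + p_2·(q_2/q_1)).
Numerically q_2/q_1 = 0.695146, so q_1* = 364/(13.64 + 10.75·0.695146) = 17.2407 and q_2* = 0.695146·17.2407 = 11.9848.

q_2* = 11.9848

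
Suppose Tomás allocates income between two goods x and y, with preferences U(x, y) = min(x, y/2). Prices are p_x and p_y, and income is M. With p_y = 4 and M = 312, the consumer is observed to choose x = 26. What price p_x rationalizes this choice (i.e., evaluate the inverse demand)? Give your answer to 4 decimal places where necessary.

With perfect complements, no substitution: consume in ratio x:y = 1:2.
Budget: p_x·x + p_y·2·x = M, so (p_x + 2·p_y)·x = M.
Demand: x*(p_x,p_y,M) = M/(p_x + 2·p_y), y* = 2·M/(p_x + 2·p_y).
Set x* = 26 in the demand function and solve for p_x: p_x = 4.

p_x = 4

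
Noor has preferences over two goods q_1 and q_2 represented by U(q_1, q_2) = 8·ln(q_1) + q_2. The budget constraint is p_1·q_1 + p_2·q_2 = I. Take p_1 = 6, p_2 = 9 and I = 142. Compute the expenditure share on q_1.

share on q_1 = 0.507

Set MRS = p_1/p_2: (8/q_1)/1 = p_1/p_2.
So q_1*(p_1,p_2) = 8·p_2/p_1, independent of income; and q_2* = (I − 8·p_2)/p_2.
At the given prices: q_1* = 8·9/6 = 12, and q_2* = 7.7778.
Expenditure on q_1: 6·12 = 72; share = 0.507.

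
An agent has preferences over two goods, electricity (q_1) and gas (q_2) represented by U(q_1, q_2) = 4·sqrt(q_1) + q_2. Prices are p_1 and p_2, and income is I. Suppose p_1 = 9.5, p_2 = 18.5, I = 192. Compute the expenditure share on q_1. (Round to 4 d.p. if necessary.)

share on q_1 = 0.7505

Set MRS = p_1/p_2: 2·q_1^(−1/2) = p_1/p_2.
Solve: √q_1 = 2·p_2/p_1, so q_1*(p_1,p_2) = (2·p_2/p_1)², and q_2* = (I − p_1·q_1*)/p_2.
Plugging in: q_1* = (2·18.5/9.5)² = 15.169, q_2* = 2.5889.
Expenditure on q_1: 9.5·15.169 = 144.1053; share = 0.7505.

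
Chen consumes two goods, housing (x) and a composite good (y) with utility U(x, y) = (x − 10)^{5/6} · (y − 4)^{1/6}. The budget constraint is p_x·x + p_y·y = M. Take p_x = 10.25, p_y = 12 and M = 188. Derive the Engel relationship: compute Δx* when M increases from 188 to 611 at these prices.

Let x' = x−10, y' = y−4. MRS = 5·y'/x' = p_x/p_y.
After buying the subsistence bundle (10, 4), a share 5/6 of the remaining income goes to x: x* = 10 + 5/6·(M − 10p_x − 4p_y)/p_x.
Discretionary income = 188 − 10·10.25 − 4·12 = 37.5; x* = 10 + 5/6·37.5/10.25 = 13.0488.
At M' = 611: x* = 47.439. Change: 47.439 − 13.0488 = 34.3902.

Δx* = 34.3902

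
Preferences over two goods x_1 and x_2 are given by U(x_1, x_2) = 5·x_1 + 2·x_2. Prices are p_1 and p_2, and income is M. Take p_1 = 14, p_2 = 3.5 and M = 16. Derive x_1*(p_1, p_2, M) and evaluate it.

Linear utility — the consumer picks whichever good has higher MU/price: 5/14 = 0.3571 vs 2/3.5 = 0.5714.
x_2 gives more utility per dollar, so spend all income on x_2: x_2* = M/p_2, x_1* = 0.
Numerically: x_1* = 0, x_2* = 4.5714.

x_1* = 0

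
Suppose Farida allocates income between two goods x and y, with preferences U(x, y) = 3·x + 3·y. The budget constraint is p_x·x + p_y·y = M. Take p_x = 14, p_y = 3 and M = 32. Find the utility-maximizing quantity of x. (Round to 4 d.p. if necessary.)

x* = 0

y gives more utility per dollar, so spend all income on y: y* = M/p_y, x* = 0.
Numerically: x* = 0, y* = 10.6667.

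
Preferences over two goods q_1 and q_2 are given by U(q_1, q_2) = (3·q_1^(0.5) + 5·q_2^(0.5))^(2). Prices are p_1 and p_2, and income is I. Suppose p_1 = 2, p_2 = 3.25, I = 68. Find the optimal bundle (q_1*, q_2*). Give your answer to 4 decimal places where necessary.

MU_q_1 ∝ 3·q_1^(-0.5), MU_q_2 ∝ 5·q_2^(-0.5), so MRS = (3/5)·(q_2/q_1)^(0.5) = p_1/p_2.
Hence q_2/q_1 = ((5/3)·p_1/p_2)^(1/(0.5)), i.e. raised to the 2 power.
Substitute q_2 = (q_2/q_1)·q_1 into the budget: q_1* = I/(p_1 + p_2·(q_2/q_1)).
Numerically q_2/q_1 = 1.05194, so q_1* = 68/(2 + 3.25·1.05194) = 12.5489 and q_2* = 1.05194·12.5489 = 13.2007.

q_1* = 12.5489, q_2* = 13.2007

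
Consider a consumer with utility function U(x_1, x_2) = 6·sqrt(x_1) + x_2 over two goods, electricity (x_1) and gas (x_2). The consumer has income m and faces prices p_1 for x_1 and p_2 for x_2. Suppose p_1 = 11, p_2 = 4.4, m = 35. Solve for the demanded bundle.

x_1* = 1.44, x_2* = 4.3545

MU_x_1 = 3/√x_1, MU_x_2 = 1. Tangency: 3/√x_1 = p_1/p_2.
Thus x_1* = (3·p_2/p_1)² — independent of m — with the rest of income spent on x_2.
Plugging in: x_1* = (3·4.4/11)² = 1.44, x_2* = 4.3545.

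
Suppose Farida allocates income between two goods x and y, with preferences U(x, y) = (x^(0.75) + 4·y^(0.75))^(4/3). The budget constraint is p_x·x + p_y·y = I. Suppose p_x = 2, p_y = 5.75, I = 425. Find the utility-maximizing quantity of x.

Numerically y/x = 3.747042, so x* = 425/(2 + 5.75·3.747042) = 18.0502.

x* = 18.0502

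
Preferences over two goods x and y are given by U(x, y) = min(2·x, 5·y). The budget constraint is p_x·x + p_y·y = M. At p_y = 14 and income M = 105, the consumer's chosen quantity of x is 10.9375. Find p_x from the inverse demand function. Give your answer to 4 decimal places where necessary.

p_x = 4

Leontief preferences: the optimum is at the kink where x/5 = y/2, i.e. y = (2/5)·x.
Budget: p_x·x + p_y·(2/5)·x = M, so (5·p_x + 2·p_y)·x = 5·M.
Demand: x*(p_x,p_y,M) = 5·M/(5·p_x + 2·p_y), y* = 2·M/(5·p_x + 2·p_y).
Set x* = 10.9375 in the demand function and solve for p_x: p_x = 4.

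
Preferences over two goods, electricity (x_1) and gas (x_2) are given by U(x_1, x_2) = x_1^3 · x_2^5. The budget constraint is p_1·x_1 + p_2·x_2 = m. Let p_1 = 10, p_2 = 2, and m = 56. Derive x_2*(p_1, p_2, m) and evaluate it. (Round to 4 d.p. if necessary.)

At p_1=10, p_2=2, m=56: x_2* = 0.625·56/2 = 17.5.

x_2* = 17.5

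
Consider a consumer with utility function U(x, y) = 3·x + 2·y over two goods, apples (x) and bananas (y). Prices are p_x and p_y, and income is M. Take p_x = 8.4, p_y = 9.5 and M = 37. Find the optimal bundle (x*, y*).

Numerically: x* = 4.4048, y* = 0.

x* = 4.4048, y* = 0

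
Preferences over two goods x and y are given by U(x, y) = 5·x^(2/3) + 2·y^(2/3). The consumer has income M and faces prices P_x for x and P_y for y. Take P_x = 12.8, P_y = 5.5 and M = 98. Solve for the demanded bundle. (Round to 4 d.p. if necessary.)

x* = 5.6855, y* = 4.5866

With the ratio pinned down, the budget gives x* = M/(P_x + P_y·(y/x)) and y* = (y/x)·x*.
Numerically y/x = 0.806718, so x* = 98/(12.8 + 5.5·0.806718) = 5.6855 and y* = 0.806718·5.6855 = 4.5866.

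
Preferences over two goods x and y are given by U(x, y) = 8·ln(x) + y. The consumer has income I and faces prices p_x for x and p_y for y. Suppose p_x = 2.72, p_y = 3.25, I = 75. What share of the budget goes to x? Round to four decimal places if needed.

share on x = 0.3467

Set MRS = p_x/p_y: (8/x)/1 = p_x/p_y.
So x*(p_x,p_y) = 8·p_y/p_x, independent of income; and y* = (I − 8·p_y)/p_y.
At the given prices: x* = 8·3.25/2.72 = 9.5588, and y* = 15.0769.
Expenditure on x: 2.72·9.5588 = 26; share = 0.3467.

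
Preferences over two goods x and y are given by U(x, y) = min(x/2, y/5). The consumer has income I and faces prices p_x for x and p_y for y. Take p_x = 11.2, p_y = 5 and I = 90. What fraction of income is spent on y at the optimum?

Leontief preferences: the optimum is at the kink where x/2 = y/5, i.e. y = (5/2)·x.
Budget: p_x·x + p_y·(5/2)·x = I, so (2·p_x + 5·p_y)·x = 2·I.
Demand: x*(p_x,p_y,I) = 2·I/(2·p_x + 5·p_y), y* = 5·I/(2·p_x + 5·p_y).
Here 2·11.2 + 5·5 = 47.4, giving x* = 3.7975 and y* = 9.4937.
Expenditure on y: 5·9.4937 = 47.4684; share = 0.5274.

share on y = 0.5274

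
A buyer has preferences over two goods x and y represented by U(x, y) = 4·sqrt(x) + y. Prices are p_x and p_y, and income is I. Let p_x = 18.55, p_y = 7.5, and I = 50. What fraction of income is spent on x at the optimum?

MU_x = 2/√x, MU_y = 1. Tangency: 2/√x = p_x/p_y.
Solve: √x = 2·p_y/p_x, so x*(p_x,p_y) = (2·p_y/p_x)², and y* = (I − p_x·x*)/p_y.
Plugging in: x* = (2·7.5/18.55)² = 0.6539, y* = 5.0494.
Expenditure on x: 18.55·0.6539 = 12.1294; share = 0.2426.

share on x = 0.2426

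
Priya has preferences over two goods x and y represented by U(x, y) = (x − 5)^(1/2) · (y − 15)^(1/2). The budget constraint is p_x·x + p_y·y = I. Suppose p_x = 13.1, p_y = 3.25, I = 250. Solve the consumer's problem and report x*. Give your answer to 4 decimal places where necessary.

Let x' = x−5, y' = y−15. MRS = y'/x' = p_x/p_y.
After buying the subsistence bundle (5, 15), a share 0.5 of the remaining income goes to x: x* = 5 + 0.5·(I − 5p_x − 15p_y)/p_x.
Discretionary income = 250 − 5·13.1 − 15·3.25 = 135.75; x* = 5 + 0.5·135.75/13.1 = 10.1813.

x* = 10.1813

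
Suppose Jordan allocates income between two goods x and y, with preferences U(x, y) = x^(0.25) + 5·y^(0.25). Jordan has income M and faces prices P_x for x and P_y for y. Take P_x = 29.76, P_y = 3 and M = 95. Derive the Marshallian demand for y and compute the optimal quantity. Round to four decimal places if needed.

y* = 30.0319

From the CES first-order condition, (1/5)·(y/x)^(0.75) = P_x/P_y.
Hence y/x = (5·P_x/P_y)^(1/(0.75)), i.e. raised to the 4/3 power.
Substitute y = (y/x)·x into the budget: x* = M/(P_x + P_y·(y/x)).
Numerically y/x = 182.239383, so x* = 95/(29.76 + 3·182.239383) = 0.1648 and y* = 182.239383·0.1648 = 30.0319.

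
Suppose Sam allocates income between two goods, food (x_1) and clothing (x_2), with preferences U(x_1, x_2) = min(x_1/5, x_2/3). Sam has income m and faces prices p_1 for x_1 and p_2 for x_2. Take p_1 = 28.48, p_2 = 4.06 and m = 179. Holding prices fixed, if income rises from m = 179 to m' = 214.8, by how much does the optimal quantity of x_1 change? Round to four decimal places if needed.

With perfect complements, no substitution: consume in ratio x_1:x_2 = 5:3.
Budget: p_1·x_1 + p_2·(3/5)·x_1 = m, so (5·p_1 + 3·p_2)·x_1 = 5·m.
Demand: x_1*(p_1,p_2,m) = 5·m/(5·p_1 + 3·p_2), x_2* = 3·m/(5·p_1 + 3·p_2).
Here 5·28.48 + 3·4.06 = 154.58, giving x_1* = 5.7899.
At m' = 214.8: x_1* = 6.9479. Change: 6.9479 − 5.7899 = 1.158.

Δx_1* = 1.158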